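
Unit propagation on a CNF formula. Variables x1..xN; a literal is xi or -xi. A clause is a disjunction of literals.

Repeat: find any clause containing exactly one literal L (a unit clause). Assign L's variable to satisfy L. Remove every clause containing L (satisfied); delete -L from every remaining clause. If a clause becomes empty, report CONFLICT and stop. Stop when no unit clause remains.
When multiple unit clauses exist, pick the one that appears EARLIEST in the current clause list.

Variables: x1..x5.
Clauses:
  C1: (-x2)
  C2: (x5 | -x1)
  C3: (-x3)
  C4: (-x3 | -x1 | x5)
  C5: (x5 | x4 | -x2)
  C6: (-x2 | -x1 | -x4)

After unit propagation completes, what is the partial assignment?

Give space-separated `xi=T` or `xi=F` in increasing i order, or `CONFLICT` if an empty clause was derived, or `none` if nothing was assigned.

unit clause [-2] forces x2=F; simplify:
  satisfied 3 clause(s); 3 remain; assigned so far: [2]
unit clause [-3] forces x3=F; simplify:
  satisfied 2 clause(s); 1 remain; assigned so far: [2, 3]

Answer: x2=F x3=F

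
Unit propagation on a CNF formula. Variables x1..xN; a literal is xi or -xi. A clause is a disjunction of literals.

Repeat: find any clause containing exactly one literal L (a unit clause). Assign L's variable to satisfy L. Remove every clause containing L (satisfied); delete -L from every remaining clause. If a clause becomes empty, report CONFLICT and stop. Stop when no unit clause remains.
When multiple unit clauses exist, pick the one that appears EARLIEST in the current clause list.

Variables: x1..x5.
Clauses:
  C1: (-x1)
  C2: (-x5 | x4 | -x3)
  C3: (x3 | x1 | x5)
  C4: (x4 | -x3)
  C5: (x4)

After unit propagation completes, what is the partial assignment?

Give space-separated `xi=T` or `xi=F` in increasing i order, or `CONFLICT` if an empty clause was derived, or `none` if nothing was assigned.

Answer: x1=F x4=T

Derivation:
unit clause [-1] forces x1=F; simplify:
  drop 1 from [3, 1, 5] -> [3, 5]
  satisfied 1 clause(s); 4 remain; assigned so far: [1]
unit clause [4] forces x4=T; simplify:
  satisfied 3 clause(s); 1 remain; assigned so far: [1, 4]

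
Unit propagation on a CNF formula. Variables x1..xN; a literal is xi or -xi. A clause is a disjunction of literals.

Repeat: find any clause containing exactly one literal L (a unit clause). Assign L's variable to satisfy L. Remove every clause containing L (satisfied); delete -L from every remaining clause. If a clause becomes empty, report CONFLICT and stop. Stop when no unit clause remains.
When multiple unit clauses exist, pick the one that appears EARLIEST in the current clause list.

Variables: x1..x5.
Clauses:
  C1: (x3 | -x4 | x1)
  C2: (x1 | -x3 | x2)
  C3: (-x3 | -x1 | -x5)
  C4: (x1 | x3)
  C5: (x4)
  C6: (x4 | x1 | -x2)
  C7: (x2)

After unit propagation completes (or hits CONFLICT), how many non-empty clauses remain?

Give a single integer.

unit clause [4] forces x4=T; simplify:
  drop -4 from [3, -4, 1] -> [3, 1]
  satisfied 2 clause(s); 5 remain; assigned so far: [4]
unit clause [2] forces x2=T; simplify:
  satisfied 2 clause(s); 3 remain; assigned so far: [2, 4]

Answer: 3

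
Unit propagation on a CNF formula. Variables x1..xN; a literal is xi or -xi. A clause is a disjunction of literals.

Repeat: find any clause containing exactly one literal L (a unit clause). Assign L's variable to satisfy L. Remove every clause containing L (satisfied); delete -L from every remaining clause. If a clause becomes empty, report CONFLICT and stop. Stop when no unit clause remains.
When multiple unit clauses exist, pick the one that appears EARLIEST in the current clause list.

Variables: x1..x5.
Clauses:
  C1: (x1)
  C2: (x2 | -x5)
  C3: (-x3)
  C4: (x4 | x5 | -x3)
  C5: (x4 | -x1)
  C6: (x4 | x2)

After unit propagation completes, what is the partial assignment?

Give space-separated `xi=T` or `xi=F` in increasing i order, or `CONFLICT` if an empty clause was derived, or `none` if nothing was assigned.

unit clause [1] forces x1=T; simplify:
  drop -1 from [4, -1] -> [4]
  satisfied 1 clause(s); 5 remain; assigned so far: [1]
unit clause [-3] forces x3=F; simplify:
  satisfied 2 clause(s); 3 remain; assigned so far: [1, 3]
unit clause [4] forces x4=T; simplify:
  satisfied 2 clause(s); 1 remain; assigned so far: [1, 3, 4]

Answer: x1=T x3=F x4=T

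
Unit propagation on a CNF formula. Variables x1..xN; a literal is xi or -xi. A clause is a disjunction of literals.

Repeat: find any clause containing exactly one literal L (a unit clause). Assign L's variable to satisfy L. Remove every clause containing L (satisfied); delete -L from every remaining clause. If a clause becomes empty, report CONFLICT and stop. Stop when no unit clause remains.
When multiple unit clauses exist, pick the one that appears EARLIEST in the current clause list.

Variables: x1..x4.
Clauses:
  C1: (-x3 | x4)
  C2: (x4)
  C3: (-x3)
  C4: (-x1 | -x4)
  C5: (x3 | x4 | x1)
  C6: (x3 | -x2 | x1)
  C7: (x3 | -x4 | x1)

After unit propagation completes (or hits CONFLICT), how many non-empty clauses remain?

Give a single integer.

Answer: 1

Derivation:
unit clause [4] forces x4=T; simplify:
  drop -4 from [-1, -4] -> [-1]
  drop -4 from [3, -4, 1] -> [3, 1]
  satisfied 3 clause(s); 4 remain; assigned so far: [4]
unit clause [-3] forces x3=F; simplify:
  drop 3 from [3, -2, 1] -> [-2, 1]
  drop 3 from [3, 1] -> [1]
  satisfied 1 clause(s); 3 remain; assigned so far: [3, 4]
unit clause [-1] forces x1=F; simplify:
  drop 1 from [-2, 1] -> [-2]
  drop 1 from [1] -> [] (empty!)
  satisfied 1 clause(s); 2 remain; assigned so far: [1, 3, 4]
CONFLICT (empty clause)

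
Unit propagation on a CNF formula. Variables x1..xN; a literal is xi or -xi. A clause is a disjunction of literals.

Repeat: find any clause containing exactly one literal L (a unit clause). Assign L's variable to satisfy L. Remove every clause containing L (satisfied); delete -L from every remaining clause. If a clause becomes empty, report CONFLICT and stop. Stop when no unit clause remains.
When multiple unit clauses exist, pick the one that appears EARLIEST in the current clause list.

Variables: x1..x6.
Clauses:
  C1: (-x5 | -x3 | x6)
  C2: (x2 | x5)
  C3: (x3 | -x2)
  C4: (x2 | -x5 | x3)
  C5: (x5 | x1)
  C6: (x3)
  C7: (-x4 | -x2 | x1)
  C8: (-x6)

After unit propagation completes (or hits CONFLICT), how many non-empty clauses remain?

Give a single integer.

unit clause [3] forces x3=T; simplify:
  drop -3 from [-5, -3, 6] -> [-5, 6]
  satisfied 3 clause(s); 5 remain; assigned so far: [3]
unit clause [-6] forces x6=F; simplify:
  drop 6 from [-5, 6] -> [-5]
  satisfied 1 clause(s); 4 remain; assigned so far: [3, 6]
unit clause [-5] forces x5=F; simplify:
  drop 5 from [2, 5] -> [2]
  drop 5 from [5, 1] -> [1]
  satisfied 1 clause(s); 3 remain; assigned so far: [3, 5, 6]
unit clause [2] forces x2=T; simplify:
  drop -2 from [-4, -2, 1] -> [-4, 1]
  satisfied 1 clause(s); 2 remain; assigned so far: [2, 3, 5, 6]
unit clause [1] forces x1=T; simplify:
  satisfied 2 clause(s); 0 remain; assigned so far: [1, 2, 3, 5, 6]

Answer: 0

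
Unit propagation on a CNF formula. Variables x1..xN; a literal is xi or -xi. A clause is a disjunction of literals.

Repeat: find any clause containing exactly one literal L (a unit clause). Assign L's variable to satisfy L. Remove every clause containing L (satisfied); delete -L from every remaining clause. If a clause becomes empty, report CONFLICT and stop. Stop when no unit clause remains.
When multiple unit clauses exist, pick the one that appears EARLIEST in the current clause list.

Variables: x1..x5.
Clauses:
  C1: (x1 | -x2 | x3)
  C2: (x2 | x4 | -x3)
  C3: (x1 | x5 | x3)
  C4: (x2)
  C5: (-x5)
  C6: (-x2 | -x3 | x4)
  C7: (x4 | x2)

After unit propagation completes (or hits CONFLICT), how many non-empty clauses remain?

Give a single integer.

unit clause [2] forces x2=T; simplify:
  drop -2 from [1, -2, 3] -> [1, 3]
  drop -2 from [-2, -3, 4] -> [-3, 4]
  satisfied 3 clause(s); 4 remain; assigned so far: [2]
unit clause [-5] forces x5=F; simplify:
  drop 5 from [1, 5, 3] -> [1, 3]
  satisfied 1 clause(s); 3 remain; assigned so far: [2, 5]

Answer: 3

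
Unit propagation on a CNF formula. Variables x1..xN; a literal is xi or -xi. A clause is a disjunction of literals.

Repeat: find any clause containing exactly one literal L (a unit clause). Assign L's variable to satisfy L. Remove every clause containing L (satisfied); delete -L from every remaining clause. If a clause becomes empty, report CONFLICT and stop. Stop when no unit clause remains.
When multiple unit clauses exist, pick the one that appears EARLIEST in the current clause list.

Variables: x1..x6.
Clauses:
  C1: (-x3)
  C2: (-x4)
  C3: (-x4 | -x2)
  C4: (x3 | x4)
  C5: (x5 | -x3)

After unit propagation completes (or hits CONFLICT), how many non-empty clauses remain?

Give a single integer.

unit clause [-3] forces x3=F; simplify:
  drop 3 from [3, 4] -> [4]
  satisfied 2 clause(s); 3 remain; assigned so far: [3]
unit clause [-4] forces x4=F; simplify:
  drop 4 from [4] -> [] (empty!)
  satisfied 2 clause(s); 1 remain; assigned so far: [3, 4]
CONFLICT (empty clause)

Answer: 0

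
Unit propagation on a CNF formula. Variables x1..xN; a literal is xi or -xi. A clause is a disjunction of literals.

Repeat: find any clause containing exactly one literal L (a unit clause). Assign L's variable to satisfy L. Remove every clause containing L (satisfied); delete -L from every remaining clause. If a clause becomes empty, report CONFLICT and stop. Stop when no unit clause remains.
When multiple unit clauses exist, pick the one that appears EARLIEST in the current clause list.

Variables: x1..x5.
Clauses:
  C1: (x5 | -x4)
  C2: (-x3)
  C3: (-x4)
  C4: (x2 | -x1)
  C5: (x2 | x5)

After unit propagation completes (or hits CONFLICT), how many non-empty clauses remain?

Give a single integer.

unit clause [-3] forces x3=F; simplify:
  satisfied 1 clause(s); 4 remain; assigned so far: [3]
unit clause [-4] forces x4=F; simplify:
  satisfied 2 clause(s); 2 remain; assigned so far: [3, 4]

Answer: 2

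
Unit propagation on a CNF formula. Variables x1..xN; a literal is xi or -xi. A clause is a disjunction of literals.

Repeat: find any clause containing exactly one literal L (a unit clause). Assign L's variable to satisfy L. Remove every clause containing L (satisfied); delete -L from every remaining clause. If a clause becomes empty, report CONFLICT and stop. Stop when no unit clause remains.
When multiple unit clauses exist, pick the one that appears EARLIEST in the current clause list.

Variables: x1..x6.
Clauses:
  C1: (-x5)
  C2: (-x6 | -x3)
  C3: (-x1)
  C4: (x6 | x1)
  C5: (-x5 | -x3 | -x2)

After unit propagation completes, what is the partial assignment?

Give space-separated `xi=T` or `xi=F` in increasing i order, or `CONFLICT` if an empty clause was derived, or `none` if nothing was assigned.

Answer: x1=F x3=F x5=F x6=T

Derivation:
unit clause [-5] forces x5=F; simplify:
  satisfied 2 clause(s); 3 remain; assigned so far: [5]
unit clause [-1] forces x1=F; simplify:
  drop 1 from [6, 1] -> [6]
  satisfied 1 clause(s); 2 remain; assigned so far: [1, 5]
unit clause [6] forces x6=T; simplify:
  drop -6 from [-6, -3] -> [-3]
  satisfied 1 clause(s); 1 remain; assigned so far: [1, 5, 6]
unit clause [-3] forces x3=F; simplify:
  satisfied 1 clause(s); 0 remain; assigned so far: [1, 3, 5, 6]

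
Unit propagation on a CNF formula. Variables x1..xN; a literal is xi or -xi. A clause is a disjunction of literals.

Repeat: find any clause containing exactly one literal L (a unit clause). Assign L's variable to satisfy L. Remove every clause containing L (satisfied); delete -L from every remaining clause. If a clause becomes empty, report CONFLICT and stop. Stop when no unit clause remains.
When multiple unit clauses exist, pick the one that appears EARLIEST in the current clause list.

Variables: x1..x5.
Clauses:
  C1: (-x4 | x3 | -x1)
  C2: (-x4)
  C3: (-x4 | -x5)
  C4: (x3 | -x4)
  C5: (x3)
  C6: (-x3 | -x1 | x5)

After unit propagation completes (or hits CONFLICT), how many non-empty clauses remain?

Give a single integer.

unit clause [-4] forces x4=F; simplify:
  satisfied 4 clause(s); 2 remain; assigned so far: [4]
unit clause [3] forces x3=T; simplify:
  drop -3 from [-3, -1, 5] -> [-1, 5]
  satisfied 1 clause(s); 1 remain; assigned so far: [3, 4]

Answer: 1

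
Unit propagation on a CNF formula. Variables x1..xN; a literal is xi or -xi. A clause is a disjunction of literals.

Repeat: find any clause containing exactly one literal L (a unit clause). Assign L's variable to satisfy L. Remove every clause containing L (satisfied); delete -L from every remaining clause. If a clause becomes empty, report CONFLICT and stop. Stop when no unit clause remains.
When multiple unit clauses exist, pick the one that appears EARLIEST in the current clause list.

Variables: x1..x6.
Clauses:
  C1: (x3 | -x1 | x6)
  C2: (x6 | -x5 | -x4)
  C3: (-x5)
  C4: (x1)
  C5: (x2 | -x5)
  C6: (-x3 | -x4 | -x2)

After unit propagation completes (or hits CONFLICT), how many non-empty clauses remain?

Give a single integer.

Answer: 2

Derivation:
unit clause [-5] forces x5=F; simplify:
  satisfied 3 clause(s); 3 remain; assigned so far: [5]
unit clause [1] forces x1=T; simplify:
  drop -1 from [3, -1, 6] -> [3, 6]
  satisfied 1 clause(s); 2 remain; assigned so far: [1, 5]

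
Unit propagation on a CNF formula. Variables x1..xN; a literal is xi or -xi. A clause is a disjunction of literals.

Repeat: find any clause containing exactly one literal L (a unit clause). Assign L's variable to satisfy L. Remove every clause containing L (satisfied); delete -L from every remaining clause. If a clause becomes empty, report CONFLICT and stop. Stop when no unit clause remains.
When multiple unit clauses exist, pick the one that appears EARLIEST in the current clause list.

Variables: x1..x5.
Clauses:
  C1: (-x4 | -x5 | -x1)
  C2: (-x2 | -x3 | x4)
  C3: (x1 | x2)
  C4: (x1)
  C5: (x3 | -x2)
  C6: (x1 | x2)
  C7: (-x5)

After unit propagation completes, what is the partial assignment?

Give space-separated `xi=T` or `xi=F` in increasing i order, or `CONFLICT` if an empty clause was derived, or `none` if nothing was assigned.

Answer: x1=T x5=F

Derivation:
unit clause [1] forces x1=T; simplify:
  drop -1 from [-4, -5, -1] -> [-4, -5]
  satisfied 3 clause(s); 4 remain; assigned so far: [1]
unit clause [-5] forces x5=F; simplify:
  satisfied 2 clause(s); 2 remain; assigned so far: [1, 5]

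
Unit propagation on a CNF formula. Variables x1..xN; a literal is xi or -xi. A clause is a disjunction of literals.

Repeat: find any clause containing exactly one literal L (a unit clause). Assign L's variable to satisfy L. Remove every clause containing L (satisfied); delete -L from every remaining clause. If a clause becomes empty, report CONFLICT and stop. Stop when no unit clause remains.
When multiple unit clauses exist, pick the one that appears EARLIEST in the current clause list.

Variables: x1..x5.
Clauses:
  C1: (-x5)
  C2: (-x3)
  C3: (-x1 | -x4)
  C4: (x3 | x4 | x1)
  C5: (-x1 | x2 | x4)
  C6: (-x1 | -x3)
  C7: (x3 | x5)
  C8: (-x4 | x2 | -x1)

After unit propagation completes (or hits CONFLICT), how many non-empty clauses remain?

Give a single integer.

unit clause [-5] forces x5=F; simplify:
  drop 5 from [3, 5] -> [3]
  satisfied 1 clause(s); 7 remain; assigned so far: [5]
unit clause [-3] forces x3=F; simplify:
  drop 3 from [3, 4, 1] -> [4, 1]
  drop 3 from [3] -> [] (empty!)
  satisfied 2 clause(s); 5 remain; assigned so far: [3, 5]
CONFLICT (empty clause)

Answer: 4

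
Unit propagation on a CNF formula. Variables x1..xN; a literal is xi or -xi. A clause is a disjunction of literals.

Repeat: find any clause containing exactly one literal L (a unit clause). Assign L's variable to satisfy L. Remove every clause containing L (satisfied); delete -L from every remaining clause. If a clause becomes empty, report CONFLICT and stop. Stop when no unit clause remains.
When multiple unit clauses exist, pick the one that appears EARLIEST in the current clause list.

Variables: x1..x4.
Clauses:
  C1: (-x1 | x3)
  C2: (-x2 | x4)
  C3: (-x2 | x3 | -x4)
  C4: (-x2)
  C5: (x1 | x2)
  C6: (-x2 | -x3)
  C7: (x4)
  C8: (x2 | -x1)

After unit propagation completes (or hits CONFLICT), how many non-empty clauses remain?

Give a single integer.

unit clause [-2] forces x2=F; simplify:
  drop 2 from [1, 2] -> [1]
  drop 2 from [2, -1] -> [-1]
  satisfied 4 clause(s); 4 remain; assigned so far: [2]
unit clause [1] forces x1=T; simplify:
  drop -1 from [-1, 3] -> [3]
  drop -1 from [-1] -> [] (empty!)
  satisfied 1 clause(s); 3 remain; assigned so far: [1, 2]
CONFLICT (empty clause)

Answer: 2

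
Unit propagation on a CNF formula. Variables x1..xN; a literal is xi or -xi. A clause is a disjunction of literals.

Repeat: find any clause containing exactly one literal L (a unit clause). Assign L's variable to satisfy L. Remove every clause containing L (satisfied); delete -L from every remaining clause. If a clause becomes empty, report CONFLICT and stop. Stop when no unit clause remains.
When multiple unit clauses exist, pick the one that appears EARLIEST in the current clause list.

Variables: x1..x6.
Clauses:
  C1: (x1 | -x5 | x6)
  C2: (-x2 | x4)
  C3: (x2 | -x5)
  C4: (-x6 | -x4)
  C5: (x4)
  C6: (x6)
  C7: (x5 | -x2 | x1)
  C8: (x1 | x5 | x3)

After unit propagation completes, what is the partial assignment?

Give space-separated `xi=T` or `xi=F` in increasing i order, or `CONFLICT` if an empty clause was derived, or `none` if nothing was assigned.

unit clause [4] forces x4=T; simplify:
  drop -4 from [-6, -4] -> [-6]
  satisfied 2 clause(s); 6 remain; assigned so far: [4]
unit clause [-6] forces x6=F; simplify:
  drop 6 from [1, -5, 6] -> [1, -5]
  drop 6 from [6] -> [] (empty!)
  satisfied 1 clause(s); 5 remain; assigned so far: [4, 6]
CONFLICT (empty clause)

Answer: CONFLICT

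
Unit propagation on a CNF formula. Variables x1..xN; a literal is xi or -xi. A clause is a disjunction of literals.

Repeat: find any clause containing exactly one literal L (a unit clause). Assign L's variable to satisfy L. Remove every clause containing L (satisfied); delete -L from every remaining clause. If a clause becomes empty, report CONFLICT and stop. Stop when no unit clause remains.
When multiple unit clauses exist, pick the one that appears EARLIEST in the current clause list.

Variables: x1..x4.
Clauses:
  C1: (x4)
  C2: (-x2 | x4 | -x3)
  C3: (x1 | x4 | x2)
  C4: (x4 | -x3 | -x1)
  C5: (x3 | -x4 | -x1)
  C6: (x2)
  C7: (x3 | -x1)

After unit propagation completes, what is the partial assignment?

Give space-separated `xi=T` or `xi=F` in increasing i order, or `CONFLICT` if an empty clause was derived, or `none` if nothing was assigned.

Answer: x2=T x4=T

Derivation:
unit clause [4] forces x4=T; simplify:
  drop -4 from [3, -4, -1] -> [3, -1]
  satisfied 4 clause(s); 3 remain; assigned so far: [4]
unit clause [2] forces x2=T; simplify:
  satisfied 1 clause(s); 2 remain; assigned so far: [2, 4]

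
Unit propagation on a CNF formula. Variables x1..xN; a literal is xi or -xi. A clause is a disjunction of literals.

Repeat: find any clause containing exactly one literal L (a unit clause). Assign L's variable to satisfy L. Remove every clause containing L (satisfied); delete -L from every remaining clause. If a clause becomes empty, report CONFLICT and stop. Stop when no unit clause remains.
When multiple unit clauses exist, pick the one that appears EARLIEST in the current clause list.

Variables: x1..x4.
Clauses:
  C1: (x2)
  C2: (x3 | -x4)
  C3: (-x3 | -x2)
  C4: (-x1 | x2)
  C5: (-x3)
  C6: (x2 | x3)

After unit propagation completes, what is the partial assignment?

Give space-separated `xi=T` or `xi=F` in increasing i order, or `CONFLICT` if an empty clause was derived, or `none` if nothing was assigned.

unit clause [2] forces x2=T; simplify:
  drop -2 from [-3, -2] -> [-3]
  satisfied 3 clause(s); 3 remain; assigned so far: [2]
unit clause [-3] forces x3=F; simplify:
  drop 3 from [3, -4] -> [-4]
  satisfied 2 clause(s); 1 remain; assigned so far: [2, 3]
unit clause [-4] forces x4=F; simplify:
  satisfied 1 clause(s); 0 remain; assigned so far: [2, 3, 4]

Answer: x2=T x3=F x4=F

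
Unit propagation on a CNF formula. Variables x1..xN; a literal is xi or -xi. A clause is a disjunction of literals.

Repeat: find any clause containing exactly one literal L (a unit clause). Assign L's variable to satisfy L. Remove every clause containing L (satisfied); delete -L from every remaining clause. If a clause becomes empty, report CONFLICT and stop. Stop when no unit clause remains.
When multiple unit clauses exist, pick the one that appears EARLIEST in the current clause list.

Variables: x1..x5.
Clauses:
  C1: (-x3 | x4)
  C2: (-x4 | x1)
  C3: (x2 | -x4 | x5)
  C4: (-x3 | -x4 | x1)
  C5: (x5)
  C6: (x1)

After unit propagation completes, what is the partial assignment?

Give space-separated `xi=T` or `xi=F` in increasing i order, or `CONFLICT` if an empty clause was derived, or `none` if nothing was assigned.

unit clause [5] forces x5=T; simplify:
  satisfied 2 clause(s); 4 remain; assigned so far: [5]
unit clause [1] forces x1=T; simplify:
  satisfied 3 clause(s); 1 remain; assigned so far: [1, 5]

Answer: x1=T x5=T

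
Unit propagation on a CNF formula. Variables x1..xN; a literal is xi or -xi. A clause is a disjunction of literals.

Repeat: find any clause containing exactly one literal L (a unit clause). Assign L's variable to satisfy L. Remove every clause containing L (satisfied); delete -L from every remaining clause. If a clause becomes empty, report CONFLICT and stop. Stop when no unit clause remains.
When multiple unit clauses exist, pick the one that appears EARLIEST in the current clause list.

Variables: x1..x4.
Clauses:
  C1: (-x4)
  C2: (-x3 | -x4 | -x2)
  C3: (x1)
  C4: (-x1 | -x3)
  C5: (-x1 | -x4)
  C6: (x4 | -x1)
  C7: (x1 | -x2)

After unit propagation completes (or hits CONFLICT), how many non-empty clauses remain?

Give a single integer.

Answer: 1

Derivation:
unit clause [-4] forces x4=F; simplify:
  drop 4 from [4, -1] -> [-1]
  satisfied 3 clause(s); 4 remain; assigned so far: [4]
unit clause [1] forces x1=T; simplify:
  drop -1 from [-1, -3] -> [-3]
  drop -1 from [-1] -> [] (empty!)
  satisfied 2 clause(s); 2 remain; assigned so far: [1, 4]
CONFLICT (empty clause)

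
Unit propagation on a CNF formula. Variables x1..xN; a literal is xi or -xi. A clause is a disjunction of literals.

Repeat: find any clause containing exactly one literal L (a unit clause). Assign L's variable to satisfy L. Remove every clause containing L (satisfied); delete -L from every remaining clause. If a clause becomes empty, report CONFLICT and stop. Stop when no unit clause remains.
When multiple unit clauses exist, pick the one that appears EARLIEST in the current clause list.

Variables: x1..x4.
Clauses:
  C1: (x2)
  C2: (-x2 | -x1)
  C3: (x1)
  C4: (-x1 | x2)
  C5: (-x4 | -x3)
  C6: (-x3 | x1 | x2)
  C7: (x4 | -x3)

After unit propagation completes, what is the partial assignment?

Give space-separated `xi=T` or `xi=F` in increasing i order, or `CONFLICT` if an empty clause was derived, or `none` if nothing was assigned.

unit clause [2] forces x2=T; simplify:
  drop -2 from [-2, -1] -> [-1]
  satisfied 3 clause(s); 4 remain; assigned so far: [2]
unit clause [-1] forces x1=F; simplify:
  drop 1 from [1] -> [] (empty!)
  satisfied 1 clause(s); 3 remain; assigned so far: [1, 2]
CONFLICT (empty clause)

Answer: CONFLICT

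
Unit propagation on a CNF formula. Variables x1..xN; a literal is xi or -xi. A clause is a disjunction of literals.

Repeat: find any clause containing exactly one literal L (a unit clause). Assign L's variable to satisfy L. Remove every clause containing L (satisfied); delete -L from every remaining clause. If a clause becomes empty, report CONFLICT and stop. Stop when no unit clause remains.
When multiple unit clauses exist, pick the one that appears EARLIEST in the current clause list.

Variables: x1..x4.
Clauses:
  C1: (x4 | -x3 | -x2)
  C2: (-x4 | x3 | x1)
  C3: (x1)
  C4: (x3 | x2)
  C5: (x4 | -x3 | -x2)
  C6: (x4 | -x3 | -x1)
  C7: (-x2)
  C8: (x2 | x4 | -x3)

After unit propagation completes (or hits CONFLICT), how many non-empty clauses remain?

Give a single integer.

unit clause [1] forces x1=T; simplify:
  drop -1 from [4, -3, -1] -> [4, -3]
  satisfied 2 clause(s); 6 remain; assigned so far: [1]
unit clause [-2] forces x2=F; simplify:
  drop 2 from [3, 2] -> [3]
  drop 2 from [2, 4, -3] -> [4, -3]
  satisfied 3 clause(s); 3 remain; assigned so far: [1, 2]
unit clause [3] forces x3=T; simplify:
  drop -3 from [4, -3] -> [4]
  drop -3 from [4, -3] -> [4]
  satisfied 1 clause(s); 2 remain; assigned so far: [1, 2, 3]
unit clause [4] forces x4=T; simplify:
  satisfied 2 clause(s); 0 remain; assigned so far: [1, 2, 3, 4]

Answer: 0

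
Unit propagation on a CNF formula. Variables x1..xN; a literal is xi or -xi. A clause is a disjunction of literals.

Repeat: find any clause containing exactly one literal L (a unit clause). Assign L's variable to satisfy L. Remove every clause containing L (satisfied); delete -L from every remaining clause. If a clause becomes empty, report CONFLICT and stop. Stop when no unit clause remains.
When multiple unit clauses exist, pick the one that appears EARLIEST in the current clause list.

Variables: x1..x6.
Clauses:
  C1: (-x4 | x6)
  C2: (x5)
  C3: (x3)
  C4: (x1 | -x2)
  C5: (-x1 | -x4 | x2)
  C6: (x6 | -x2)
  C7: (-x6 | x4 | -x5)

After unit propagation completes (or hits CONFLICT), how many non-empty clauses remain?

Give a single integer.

Answer: 5

Derivation:
unit clause [5] forces x5=T; simplify:
  drop -5 from [-6, 4, -5] -> [-6, 4]
  satisfied 1 clause(s); 6 remain; assigned so far: [5]
unit clause [3] forces x3=T; simplify:
  satisfied 1 clause(s); 5 remain; assigned so far: [3, 5]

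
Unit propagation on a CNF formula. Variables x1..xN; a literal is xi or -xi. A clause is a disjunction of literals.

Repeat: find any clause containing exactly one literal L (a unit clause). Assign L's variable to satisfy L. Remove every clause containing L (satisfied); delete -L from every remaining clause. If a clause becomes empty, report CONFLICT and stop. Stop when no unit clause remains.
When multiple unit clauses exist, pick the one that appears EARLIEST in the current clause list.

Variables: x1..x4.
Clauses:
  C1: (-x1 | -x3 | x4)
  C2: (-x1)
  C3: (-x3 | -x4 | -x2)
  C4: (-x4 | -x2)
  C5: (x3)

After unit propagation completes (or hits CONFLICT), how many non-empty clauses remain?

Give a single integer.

unit clause [-1] forces x1=F; simplify:
  satisfied 2 clause(s); 3 remain; assigned so far: [1]
unit clause [3] forces x3=T; simplify:
  drop -3 from [-3, -4, -2] -> [-4, -2]
  satisfied 1 clause(s); 2 remain; assigned so far: [1, 3]

Answer: 2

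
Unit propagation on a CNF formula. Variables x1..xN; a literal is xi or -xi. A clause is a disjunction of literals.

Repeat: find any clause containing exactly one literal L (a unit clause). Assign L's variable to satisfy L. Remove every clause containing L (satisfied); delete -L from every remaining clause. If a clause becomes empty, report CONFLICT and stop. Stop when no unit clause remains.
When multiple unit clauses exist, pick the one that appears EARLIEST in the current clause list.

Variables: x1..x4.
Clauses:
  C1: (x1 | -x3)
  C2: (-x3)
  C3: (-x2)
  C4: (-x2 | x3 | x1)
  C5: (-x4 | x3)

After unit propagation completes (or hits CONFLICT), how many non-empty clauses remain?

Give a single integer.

Answer: 0

Derivation:
unit clause [-3] forces x3=F; simplify:
  drop 3 from [-2, 3, 1] -> [-2, 1]
  drop 3 from [-4, 3] -> [-4]
  satisfied 2 clause(s); 3 remain; assigned so far: [3]
unit clause [-2] forces x2=F; simplify:
  satisfied 2 clause(s); 1 remain; assigned so far: [2, 3]
unit clause [-4] forces x4=F; simplify:
  satisfied 1 clause(s); 0 remain; assigned so far: [2, 3, 4]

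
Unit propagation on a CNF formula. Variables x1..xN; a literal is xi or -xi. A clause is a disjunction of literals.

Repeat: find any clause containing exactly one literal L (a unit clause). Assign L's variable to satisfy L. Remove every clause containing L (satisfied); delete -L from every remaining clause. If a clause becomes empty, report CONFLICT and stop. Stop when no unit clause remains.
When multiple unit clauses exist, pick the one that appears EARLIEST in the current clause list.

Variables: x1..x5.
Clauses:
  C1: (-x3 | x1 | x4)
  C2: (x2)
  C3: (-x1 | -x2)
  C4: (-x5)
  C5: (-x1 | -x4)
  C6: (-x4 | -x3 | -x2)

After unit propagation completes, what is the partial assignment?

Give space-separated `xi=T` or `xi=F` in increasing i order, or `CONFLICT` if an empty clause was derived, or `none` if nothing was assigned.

Answer: x1=F x2=T x5=F

Derivation:
unit clause [2] forces x2=T; simplify:
  drop -2 from [-1, -2] -> [-1]
  drop -2 from [-4, -3, -2] -> [-4, -3]
  satisfied 1 clause(s); 5 remain; assigned so far: [2]
unit clause [-1] forces x1=F; simplify:
  drop 1 from [-3, 1, 4] -> [-3, 4]
  satisfied 2 clause(s); 3 remain; assigned so far: [1, 2]
unit clause [-5] forces x5=F; simplify:
  satisfied 1 clause(s); 2 remain; assigned so far: [1, 2, 5]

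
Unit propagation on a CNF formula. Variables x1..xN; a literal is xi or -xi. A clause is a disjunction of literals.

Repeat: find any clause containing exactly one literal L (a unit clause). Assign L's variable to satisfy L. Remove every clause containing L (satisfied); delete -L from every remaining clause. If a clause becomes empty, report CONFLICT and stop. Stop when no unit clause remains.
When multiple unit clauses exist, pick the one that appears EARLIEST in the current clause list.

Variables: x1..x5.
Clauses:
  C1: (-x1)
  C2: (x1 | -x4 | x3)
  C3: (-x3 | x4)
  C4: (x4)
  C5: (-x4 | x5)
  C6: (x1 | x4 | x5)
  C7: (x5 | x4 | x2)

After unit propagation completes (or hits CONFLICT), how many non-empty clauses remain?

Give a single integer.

Answer: 0

Derivation:
unit clause [-1] forces x1=F; simplify:
  drop 1 from [1, -4, 3] -> [-4, 3]
  drop 1 from [1, 4, 5] -> [4, 5]
  satisfied 1 clause(s); 6 remain; assigned so far: [1]
unit clause [4] forces x4=T; simplify:
  drop -4 from [-4, 3] -> [3]
  drop -4 from [-4, 5] -> [5]
  satisfied 4 clause(s); 2 remain; assigned so far: [1, 4]
unit clause [3] forces x3=T; simplify:
  satisfied 1 clause(s); 1 remain; assigned so far: [1, 3, 4]
unit clause [5] forces x5=T; simplify:
  satisfied 1 clause(s); 0 remain; assigned so far: [1, 3, 4, 5]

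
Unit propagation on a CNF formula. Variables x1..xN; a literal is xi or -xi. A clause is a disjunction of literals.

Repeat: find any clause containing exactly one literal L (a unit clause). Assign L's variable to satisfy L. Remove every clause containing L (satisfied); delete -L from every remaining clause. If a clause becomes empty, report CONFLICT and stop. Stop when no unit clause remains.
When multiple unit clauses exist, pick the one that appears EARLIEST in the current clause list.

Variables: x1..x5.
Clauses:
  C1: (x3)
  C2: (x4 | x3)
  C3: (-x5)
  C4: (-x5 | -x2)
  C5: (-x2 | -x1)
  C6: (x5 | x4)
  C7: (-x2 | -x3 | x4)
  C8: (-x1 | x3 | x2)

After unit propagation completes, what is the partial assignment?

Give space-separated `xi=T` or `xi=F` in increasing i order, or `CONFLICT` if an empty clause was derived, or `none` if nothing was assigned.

Answer: x3=T x4=T x5=F

Derivation:
unit clause [3] forces x3=T; simplify:
  drop -3 from [-2, -3, 4] -> [-2, 4]
  satisfied 3 clause(s); 5 remain; assigned so far: [3]
unit clause [-5] forces x5=F; simplify:
  drop 5 from [5, 4] -> [4]
  satisfied 2 clause(s); 3 remain; assigned so far: [3, 5]
unit clause [4] forces x4=T; simplify:
  satisfied 2 clause(s); 1 remain; assigned so far: [3, 4, 5]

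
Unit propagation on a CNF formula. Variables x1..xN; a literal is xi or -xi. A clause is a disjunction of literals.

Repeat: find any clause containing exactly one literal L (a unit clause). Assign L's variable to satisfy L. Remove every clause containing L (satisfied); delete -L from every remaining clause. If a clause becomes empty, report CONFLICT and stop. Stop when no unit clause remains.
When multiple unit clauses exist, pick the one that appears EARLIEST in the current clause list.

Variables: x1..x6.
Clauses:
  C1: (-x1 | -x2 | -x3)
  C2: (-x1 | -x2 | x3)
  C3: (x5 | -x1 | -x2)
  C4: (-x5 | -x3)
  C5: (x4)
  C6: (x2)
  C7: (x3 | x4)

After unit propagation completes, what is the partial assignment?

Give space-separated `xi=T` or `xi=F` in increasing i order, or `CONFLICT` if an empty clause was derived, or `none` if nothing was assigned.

Answer: x2=T x4=T

Derivation:
unit clause [4] forces x4=T; simplify:
  satisfied 2 clause(s); 5 remain; assigned so far: [4]
unit clause [2] forces x2=T; simplify:
  drop -2 from [-1, -2, -3] -> [-1, -3]
  drop -2 from [-1, -2, 3] -> [-1, 3]
  drop -2 from [5, -1, -2] -> [5, -1]
  satisfied 1 clause(s); 4 remain; assigned so far: [2, 4]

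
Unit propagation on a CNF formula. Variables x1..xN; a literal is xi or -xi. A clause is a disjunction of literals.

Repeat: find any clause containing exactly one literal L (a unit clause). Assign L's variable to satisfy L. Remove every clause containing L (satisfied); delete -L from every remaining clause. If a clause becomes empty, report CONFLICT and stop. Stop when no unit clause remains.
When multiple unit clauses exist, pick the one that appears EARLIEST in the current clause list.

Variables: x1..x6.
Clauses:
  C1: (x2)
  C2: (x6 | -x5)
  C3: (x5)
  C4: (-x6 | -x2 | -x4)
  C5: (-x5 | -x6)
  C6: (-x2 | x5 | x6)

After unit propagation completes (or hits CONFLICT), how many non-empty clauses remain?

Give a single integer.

Answer: 1

Derivation:
unit clause [2] forces x2=T; simplify:
  drop -2 from [-6, -2, -4] -> [-6, -4]
  drop -2 from [-2, 5, 6] -> [5, 6]
  satisfied 1 clause(s); 5 remain; assigned so far: [2]
unit clause [5] forces x5=T; simplify:
  drop -5 from [6, -5] -> [6]
  drop -5 from [-5, -6] -> [-6]
  satisfied 2 clause(s); 3 remain; assigned so far: [2, 5]
unit clause [6] forces x6=T; simplify:
  drop -6 from [-6, -4] -> [-4]
  drop -6 from [-6] -> [] (empty!)
  satisfied 1 clause(s); 2 remain; assigned so far: [2, 5, 6]
CONFLICT (empty clause)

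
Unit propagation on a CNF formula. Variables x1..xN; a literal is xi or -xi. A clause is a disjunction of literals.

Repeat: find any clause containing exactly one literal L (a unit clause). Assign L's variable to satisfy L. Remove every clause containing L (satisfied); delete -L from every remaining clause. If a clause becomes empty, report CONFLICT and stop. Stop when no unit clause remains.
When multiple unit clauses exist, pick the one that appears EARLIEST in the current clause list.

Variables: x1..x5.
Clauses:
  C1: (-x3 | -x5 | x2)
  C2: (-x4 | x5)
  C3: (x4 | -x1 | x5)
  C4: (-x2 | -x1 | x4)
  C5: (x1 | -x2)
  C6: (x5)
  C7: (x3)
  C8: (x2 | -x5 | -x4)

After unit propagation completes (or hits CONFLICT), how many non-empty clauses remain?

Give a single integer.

Answer: 0

Derivation:
unit clause [5] forces x5=T; simplify:
  drop -5 from [-3, -5, 2] -> [-3, 2]
  drop -5 from [2, -5, -4] -> [2, -4]
  satisfied 3 clause(s); 5 remain; assigned so far: [5]
unit clause [3] forces x3=T; simplify:
  drop -3 from [-3, 2] -> [2]
  satisfied 1 clause(s); 4 remain; assigned so far: [3, 5]
unit clause [2] forces x2=T; simplify:
  drop -2 from [-2, -1, 4] -> [-1, 4]
  drop -2 from [1, -2] -> [1]
  satisfied 2 clause(s); 2 remain; assigned so far: [2, 3, 5]
unit clause [1] forces x1=T; simplify:
  drop -1 from [-1, 4] -> [4]
  satisfied 1 clause(s); 1 remain; assigned so far: [1, 2, 3, 5]
unit clause [4] forces x4=T; simplify:
  satisfied 1 clause(s); 0 remain; assigned so far: [1, 2, 3, 4, 5]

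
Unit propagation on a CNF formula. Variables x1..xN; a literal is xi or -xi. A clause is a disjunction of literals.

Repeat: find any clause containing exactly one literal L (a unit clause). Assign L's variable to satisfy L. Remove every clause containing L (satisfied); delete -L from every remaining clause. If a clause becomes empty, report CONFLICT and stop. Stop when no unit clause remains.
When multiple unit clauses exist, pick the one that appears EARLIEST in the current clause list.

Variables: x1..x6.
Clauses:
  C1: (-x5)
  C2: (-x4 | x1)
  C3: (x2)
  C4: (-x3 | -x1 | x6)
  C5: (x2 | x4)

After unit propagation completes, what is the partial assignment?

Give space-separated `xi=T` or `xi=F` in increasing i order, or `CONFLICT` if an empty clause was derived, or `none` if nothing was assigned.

Answer: x2=T x5=F

Derivation:
unit clause [-5] forces x5=F; simplify:
  satisfied 1 clause(s); 4 remain; assigned so far: [5]
unit clause [2] forces x2=T; simplify:
  satisfied 2 clause(s); 2 remain; assigned so far: [2, 5]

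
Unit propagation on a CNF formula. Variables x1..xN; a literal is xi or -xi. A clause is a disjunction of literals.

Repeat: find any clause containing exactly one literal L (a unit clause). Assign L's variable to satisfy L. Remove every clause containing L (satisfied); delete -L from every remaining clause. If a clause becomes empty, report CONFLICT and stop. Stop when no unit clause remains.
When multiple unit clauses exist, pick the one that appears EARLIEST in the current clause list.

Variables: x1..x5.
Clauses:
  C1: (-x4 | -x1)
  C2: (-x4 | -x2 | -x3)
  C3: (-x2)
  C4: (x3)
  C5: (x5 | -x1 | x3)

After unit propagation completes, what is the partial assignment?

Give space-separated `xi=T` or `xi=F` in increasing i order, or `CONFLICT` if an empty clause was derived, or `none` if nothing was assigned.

unit clause [-2] forces x2=F; simplify:
  satisfied 2 clause(s); 3 remain; assigned so far: [2]
unit clause [3] forces x3=T; simplify:
  satisfied 2 clause(s); 1 remain; assigned so far: [2, 3]

Answer: x2=F x3=T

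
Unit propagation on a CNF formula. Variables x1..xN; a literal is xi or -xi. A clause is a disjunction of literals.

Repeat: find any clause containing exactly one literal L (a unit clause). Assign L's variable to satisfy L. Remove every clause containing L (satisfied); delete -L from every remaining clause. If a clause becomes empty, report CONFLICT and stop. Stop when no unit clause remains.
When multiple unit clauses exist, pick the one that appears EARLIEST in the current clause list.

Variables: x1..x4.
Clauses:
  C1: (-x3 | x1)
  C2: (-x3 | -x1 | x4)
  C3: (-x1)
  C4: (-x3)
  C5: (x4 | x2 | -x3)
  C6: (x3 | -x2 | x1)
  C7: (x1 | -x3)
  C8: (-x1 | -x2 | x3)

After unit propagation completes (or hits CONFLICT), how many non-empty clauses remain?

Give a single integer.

unit clause [-1] forces x1=F; simplify:
  drop 1 from [-3, 1] -> [-3]
  drop 1 from [3, -2, 1] -> [3, -2]
  drop 1 from [1, -3] -> [-3]
  satisfied 3 clause(s); 5 remain; assigned so far: [1]
unit clause [-3] forces x3=F; simplify:
  drop 3 from [3, -2] -> [-2]
  satisfied 4 clause(s); 1 remain; assigned so far: [1, 3]
unit clause [-2] forces x2=F; simplify:
  satisfied 1 clause(s); 0 remain; assigned so far: [1, 2, 3]

Answer: 0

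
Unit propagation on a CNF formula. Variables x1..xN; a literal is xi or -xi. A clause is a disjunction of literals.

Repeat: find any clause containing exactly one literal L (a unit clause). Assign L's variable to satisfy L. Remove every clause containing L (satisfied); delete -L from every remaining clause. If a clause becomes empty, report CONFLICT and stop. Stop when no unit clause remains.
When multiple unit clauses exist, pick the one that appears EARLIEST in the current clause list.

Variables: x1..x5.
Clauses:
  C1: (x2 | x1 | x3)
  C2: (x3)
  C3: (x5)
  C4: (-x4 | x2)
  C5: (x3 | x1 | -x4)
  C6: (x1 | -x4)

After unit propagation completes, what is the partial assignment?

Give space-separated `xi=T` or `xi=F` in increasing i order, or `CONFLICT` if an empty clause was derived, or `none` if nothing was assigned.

Answer: x3=T x5=T

Derivation:
unit clause [3] forces x3=T; simplify:
  satisfied 3 clause(s); 3 remain; assigned so far: [3]
unit clause [5] forces x5=T; simplify:
  satisfied 1 clause(s); 2 remain; assigned so far: [3, 5]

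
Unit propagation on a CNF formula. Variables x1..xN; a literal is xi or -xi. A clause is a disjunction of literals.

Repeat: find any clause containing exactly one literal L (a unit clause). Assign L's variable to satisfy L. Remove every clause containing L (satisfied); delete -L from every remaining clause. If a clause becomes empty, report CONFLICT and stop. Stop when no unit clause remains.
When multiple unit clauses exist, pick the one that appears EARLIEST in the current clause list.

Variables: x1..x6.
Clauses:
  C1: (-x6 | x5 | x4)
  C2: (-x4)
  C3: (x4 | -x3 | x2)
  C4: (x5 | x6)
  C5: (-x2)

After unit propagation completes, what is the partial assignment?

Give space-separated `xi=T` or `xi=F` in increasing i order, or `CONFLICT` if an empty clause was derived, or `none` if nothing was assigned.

unit clause [-4] forces x4=F; simplify:
  drop 4 from [-6, 5, 4] -> [-6, 5]
  drop 4 from [4, -3, 2] -> [-3, 2]
  satisfied 1 clause(s); 4 remain; assigned so far: [4]
unit clause [-2] forces x2=F; simplify:
  drop 2 from [-3, 2] -> [-3]
  satisfied 1 clause(s); 3 remain; assigned so far: [2, 4]
unit clause [-3] forces x3=F; simplify:
  satisfied 1 clause(s); 2 remain; assigned so far: [2, 3, 4]

Answer: x2=F x3=F x4=F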